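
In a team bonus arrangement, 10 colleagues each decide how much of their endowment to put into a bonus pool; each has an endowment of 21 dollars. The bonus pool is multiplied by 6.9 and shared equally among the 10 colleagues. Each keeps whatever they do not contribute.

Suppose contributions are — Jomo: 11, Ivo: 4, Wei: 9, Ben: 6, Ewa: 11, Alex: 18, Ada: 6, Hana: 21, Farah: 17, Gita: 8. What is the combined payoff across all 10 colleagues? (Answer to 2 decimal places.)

Total contributed: 11 + 4 + 9 + 6 + 11 + 18 + 6 + 21 + 17 + 8 = 111; total kept: 10 × 21 − 111 = 99.
The bonus pool pays out 6.9 × 111 = 765.90 in aggregate.
Group total = 99 + 765.90 = 864.90.

864.90 dollars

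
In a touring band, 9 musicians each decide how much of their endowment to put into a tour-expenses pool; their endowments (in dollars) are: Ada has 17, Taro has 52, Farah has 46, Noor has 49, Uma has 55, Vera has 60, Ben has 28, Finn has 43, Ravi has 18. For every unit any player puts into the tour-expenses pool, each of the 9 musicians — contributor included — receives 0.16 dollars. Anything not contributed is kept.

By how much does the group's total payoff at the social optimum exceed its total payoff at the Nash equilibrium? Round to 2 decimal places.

The private return per contributed unit is 0.16 < 1 for everyone, so the Nash equilibrium is zero contribution and the group total is Σ E_j = 17 + 52 + 46 + 49 + 55 + 60 + 28 + 43 + 18 = 368.
Each contributed unit returns 1.440 to the group, so the social optimum is full contribution by everyone: group total = 1.440 × 368 = 529.92.
Efficiency loss = (1.440 − 1) × 368 = 161.92.

161.92 dollars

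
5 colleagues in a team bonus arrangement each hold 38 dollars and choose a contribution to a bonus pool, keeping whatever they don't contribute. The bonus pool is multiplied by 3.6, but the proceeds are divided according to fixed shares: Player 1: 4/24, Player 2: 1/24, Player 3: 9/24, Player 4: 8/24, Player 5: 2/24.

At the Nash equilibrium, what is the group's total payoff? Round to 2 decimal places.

387.60 dollars

Each unit j contributes comes back to j as 3.6 × (j's share), so j prefers to contribute only if that share exceeds 1/3.6 = 0.2778; otherwise keeping the unit dominates.
Player 3 and Player 4 are above the threshold, contributing 38 each; the remaining 3 contribute 0. Total contributed: 76.
The bonus pool pays out 3.6 × 76 = 273.60 in total (split across the unequal shares, but the aggregate is all that matters for the group sum).
The 3 free-riders keep 38 each, adding 114. Group total = 114 + 273.60 = 387.60.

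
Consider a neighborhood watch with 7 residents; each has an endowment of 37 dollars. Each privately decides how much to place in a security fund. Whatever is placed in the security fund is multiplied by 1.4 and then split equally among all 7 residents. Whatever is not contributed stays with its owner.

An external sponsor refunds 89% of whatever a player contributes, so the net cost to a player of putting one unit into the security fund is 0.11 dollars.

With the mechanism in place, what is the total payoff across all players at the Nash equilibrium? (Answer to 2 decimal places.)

593.11 dollars

The effective private return per unit is now (1.4/7) / 0.11 = 1.8182 > 1, so every player's dominant strategy flips to full contribution.
At the Nash equilibrium everyone contributes 37. Group total payoff = 7 × (37 × 0.89 + 1.4 × 37) = 593.11.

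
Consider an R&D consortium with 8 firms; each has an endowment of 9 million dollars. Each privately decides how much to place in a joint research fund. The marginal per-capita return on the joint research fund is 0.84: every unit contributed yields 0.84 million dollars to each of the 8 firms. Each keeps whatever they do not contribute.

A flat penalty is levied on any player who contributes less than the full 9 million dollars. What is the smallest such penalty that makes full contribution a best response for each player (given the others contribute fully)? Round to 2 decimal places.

Given the others contribute fully, the best deviation is to contribute 0 (any partial contribution still incurs the fine and gives up units whose private return 0.84 is below 1).
Deviating from 9 to 0 saves 9 million dollars but forfeits the deviator's share of the drop in the joint research fund: 0.84 × 9 = 7.56.
So the deviation gain is 9 − 7.56 = 1.44, and the fine must be at least 1.44 million dollars to wipe it out.

1.44 million dollars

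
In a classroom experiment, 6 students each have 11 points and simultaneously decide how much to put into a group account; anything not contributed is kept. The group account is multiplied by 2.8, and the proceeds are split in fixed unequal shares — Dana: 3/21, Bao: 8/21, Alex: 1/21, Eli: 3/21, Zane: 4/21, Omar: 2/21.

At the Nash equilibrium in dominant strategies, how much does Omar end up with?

For player j, contributing a unit is worthwhile iff 2.8 × (j's share) ≥ 1, i.e. iff j's share is at least 0.3571.
Bao alone (share 8/21) is above the threshold, contributing 11; the remaining 5 contribute 0. Total contributed: 11.
Omar keeps 11 and receives 2.8 × 11 × 2/21 = 2.93 from the group account, for a payoff of 13.93.

13.93 points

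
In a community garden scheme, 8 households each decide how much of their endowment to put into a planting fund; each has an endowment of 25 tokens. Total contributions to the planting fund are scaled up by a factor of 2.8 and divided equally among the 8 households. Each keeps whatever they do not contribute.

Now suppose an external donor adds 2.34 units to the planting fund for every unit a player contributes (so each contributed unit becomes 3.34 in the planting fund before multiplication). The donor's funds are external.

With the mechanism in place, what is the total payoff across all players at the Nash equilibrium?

With the mechanism, a contributed unit returns 2.8 × 3.34 / 8 = 1.1690 per unit of net cost to the contributor — now above 1 — so contributing fully is weakly dominant for every player.
At the Nash equilibrium everyone contributes 25. Group total payoff = 2.8 × 3.34 × 200 = 1870.40.

1870.40 tokens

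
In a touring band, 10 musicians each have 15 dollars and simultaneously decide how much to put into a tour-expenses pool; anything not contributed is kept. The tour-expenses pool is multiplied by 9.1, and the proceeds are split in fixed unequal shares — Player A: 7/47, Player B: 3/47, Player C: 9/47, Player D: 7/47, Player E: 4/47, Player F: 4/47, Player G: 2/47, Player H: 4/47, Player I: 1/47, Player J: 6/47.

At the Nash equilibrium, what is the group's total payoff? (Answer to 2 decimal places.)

A player with share s gets back 9.1·s per unit contributed, so full contribution is dominant for anyone with s > 1/9.1 = 0.1099 and zero contribution is dominant for anyone below.
The shares above 0.1099 belong to Player A, Player C, Player D and Player J, contributing 15 each; the remaining 6 contribute 0. Total contributed: 60.
The tour-expenses pool pays out 9.1 × 60 = 546.00 in total (split across the unequal shares, but the aggregate is all that matters for the group sum).
The 6 free-riders keep 15 each, adding 90. Group total = 90 + 546.00 = 636.00.

636.00 dollars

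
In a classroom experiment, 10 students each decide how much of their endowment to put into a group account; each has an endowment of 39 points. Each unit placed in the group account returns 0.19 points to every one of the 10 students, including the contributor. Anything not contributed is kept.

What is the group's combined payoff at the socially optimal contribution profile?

741.00 points

Each contributed unit returns 1.900 to the group as a whole (0.19 to each of 10 players), which exceeds 1, so the social optimum is full contribution: group total = 1.900 × 390 = 741.00.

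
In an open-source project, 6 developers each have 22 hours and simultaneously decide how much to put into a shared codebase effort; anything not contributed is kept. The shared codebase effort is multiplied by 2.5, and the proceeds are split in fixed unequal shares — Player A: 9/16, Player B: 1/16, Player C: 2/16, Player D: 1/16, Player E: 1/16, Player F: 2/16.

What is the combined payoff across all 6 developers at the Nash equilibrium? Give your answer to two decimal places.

165.00 hours

Each unit j contributes comes back to j as 2.5 × (j's share), so j prefers to contribute only if that share exceeds 1/2.5 = 0.4000; otherwise keeping the unit dominates.
The only share above 0.4000 is Player A's 9/16, contributing 22; the remaining 5 contribute 0. Total contributed: 22.
The shared codebase effort pays out 2.5 × 22 = 55.00 in total (split across the unequal shares, but the aggregate is all that matters for the group sum).
The 5 free-riders keep 22 each, adding 110. Group total = 110 + 55.00 = 165.00.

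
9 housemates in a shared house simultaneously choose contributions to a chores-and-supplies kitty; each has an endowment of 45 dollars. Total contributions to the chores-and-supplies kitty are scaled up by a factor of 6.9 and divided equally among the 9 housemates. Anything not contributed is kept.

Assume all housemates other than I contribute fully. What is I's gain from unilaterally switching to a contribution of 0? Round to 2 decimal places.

10.50 dollars

Switching from a contribution of 45 to 0 lets I keep an extra 45 dollars, but lowers the chores-and-supplies kitty by 45, which costs I their own share of that drop: 6.9/9 × 45 = 34.50.
Net gain = 45 − 34.50 = 10.50. The private return per contributed unit (0.7667) is below 1, so free-riding is indeed the best response regardless of what the others do.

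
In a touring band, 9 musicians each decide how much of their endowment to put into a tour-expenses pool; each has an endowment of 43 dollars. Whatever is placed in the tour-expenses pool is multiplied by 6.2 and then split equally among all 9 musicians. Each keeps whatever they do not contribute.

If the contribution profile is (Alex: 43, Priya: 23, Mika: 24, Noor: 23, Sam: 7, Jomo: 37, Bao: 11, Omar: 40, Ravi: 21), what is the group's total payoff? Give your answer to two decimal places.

1577.80 dollars

Total contributed: 43 + 23 + 24 + 23 + 7 + 37 + 11 + 40 + 21 = 229; total kept: 9 × 43 − 229 = 158.
The tour-expenses pool pays out 6.2 × 229 = 1419.80 in aggregate.
Group total = 158 + 1419.80 = 1577.80.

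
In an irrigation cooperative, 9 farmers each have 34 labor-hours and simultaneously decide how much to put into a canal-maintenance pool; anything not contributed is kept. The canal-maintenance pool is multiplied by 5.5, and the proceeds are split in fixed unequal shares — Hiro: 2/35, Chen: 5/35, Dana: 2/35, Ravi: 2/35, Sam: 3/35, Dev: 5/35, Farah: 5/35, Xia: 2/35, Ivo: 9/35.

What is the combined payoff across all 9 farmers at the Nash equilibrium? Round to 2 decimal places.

459.00 labor-hours

A player with share s gets back 5.5·s per unit contributed, so full contribution is dominant for anyone with s > 1/5.5 = 0.1818 and zero contribution is dominant for anyone below.
The only share above 0.1818 is Ivo's 9/35, contributing 34; the remaining 8 contribute 0. Total contributed: 34.
The canal-maintenance pool pays out 5.5 × 34 = 187.00 in total (split across the unequal shares, but the aggregate is all that matters for the group sum).
The 8 free-riders keep 34 each, adding 272. Group total = 272 + 187.00 = 459.00.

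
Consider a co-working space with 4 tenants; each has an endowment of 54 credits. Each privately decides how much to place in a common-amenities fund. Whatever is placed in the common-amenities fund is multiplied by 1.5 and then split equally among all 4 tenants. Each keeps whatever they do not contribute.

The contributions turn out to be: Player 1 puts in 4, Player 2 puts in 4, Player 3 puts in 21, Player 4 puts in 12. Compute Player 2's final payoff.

65.38 credits

Total contributed: 4 + 4 + 21 + 12 = 41.
Each receives 1.5 × 41 / 4 = 15.38 from the common-amenities fund.
Player 2 keeps 54 − 4 = 50, so Player 2's payoff is 50 + 15.38 = 65.38.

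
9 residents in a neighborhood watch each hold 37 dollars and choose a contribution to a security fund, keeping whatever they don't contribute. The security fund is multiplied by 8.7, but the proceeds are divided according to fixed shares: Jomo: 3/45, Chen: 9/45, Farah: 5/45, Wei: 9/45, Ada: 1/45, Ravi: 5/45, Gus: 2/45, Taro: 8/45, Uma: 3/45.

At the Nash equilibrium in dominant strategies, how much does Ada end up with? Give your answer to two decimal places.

For player j, contributing a unit is worthwhile iff 8.7 × (j's share) ≥ 1, i.e. iff j's share is at least 0.1149.
The shares above 0.1149 belong to Chen, Wei and Taro, contributing 37 each; the remaining 6 contribute 0. Total contributed: 111.
Ada keeps 37 and receives 8.7 × 111 × 1/45 = 21.46 from the security fund, for a payoff of 58.46.

58.46 dollars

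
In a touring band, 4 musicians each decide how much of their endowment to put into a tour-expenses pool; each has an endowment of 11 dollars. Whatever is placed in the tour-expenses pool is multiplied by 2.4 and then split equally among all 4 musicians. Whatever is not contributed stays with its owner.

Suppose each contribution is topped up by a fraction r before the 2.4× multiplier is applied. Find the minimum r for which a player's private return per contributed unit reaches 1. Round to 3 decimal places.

With matching at rate r, one contributed unit becomes (1 + r) in the tour-expenses pool and returns 2.4 × (1 + r) / 4 to the contributor.
Setting this equal to 1: 1 + r = 4/2.4 = 1.6667.
So the minimum matching rate is r = 1.6667 − 1 = 0.667.

0.667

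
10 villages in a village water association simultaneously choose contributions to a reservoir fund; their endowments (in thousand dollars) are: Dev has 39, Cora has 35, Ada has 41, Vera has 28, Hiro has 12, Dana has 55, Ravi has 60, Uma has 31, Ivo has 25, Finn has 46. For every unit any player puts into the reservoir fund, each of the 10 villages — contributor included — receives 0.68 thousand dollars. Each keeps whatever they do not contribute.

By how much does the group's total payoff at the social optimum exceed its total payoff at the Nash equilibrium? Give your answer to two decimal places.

The private return per contributed unit is 0.68 < 1 for everyone, so the Nash equilibrium is zero contribution and the group total is Σ E_j = 39 + 35 + 41 + 28 + 12 + 55 + 60 + 31 + 25 + 46 = 372.
Each contributed unit returns 6.800 to the group, so the social optimum is full contribution by everyone: group total = 6.800 × 372 = 2529.60.
Efficiency loss = (6.800 − 1) × 372 = 2157.60.

2157.60 thousand dollars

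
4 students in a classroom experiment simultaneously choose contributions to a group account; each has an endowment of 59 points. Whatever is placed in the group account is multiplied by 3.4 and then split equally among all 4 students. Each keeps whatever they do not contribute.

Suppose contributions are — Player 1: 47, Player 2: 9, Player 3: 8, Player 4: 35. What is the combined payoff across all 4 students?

473.60 points

Total contributed: 47 + 9 + 8 + 35 = 99; total kept: 4 × 59 − 99 = 137.
The group account pays out 3.4 × 99 = 336.60 in aggregate.
Group total = 137 + 336.60 = 473.60.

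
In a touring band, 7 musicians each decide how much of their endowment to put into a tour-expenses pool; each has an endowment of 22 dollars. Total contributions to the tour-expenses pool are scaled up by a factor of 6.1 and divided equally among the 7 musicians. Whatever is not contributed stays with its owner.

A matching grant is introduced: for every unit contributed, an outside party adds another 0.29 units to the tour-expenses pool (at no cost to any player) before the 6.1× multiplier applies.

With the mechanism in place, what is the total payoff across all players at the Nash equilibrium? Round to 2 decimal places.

Under the mechanism each unit contributed yields 6.1 × 1.29 / 7 = 1.1241 back to its contributor per unit of net cost, which exceeds 1, making full contribution the dominant choice for everyone.
At the Nash equilibrium everyone contributes 22. Group total payoff = 6.1 × 1.29 × 154 = 1211.83.

1211.83 dollars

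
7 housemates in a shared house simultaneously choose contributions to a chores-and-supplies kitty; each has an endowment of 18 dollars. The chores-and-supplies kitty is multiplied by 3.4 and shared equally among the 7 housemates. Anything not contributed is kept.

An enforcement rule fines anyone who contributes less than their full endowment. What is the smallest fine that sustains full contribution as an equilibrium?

Given the others contribute fully, the best deviation is to contribute 0 (any partial contribution still incurs the fine and gives up units whose private return 0.4857 is below 1).
Deviating from 18 to 0 saves 18 dollars but forfeits the deviator's share of the drop in the chores-and-supplies kitty: 3.4/7 × 18 = 8.74.
So the deviation gain is 18 − 8.74 = 9.26, and the fine must be at least 9.26 dollars to wipe it out.

9.26 dollars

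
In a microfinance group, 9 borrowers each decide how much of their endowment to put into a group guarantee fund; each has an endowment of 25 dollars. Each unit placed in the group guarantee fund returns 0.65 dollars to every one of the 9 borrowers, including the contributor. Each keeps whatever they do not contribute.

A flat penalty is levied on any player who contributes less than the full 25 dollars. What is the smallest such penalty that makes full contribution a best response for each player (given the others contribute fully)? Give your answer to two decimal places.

Given the others contribute fully, the best deviation is to contribute 0 (any partial contribution still incurs the fine and gives up units whose private return 0.65 is below 1).
Deviating from 25 to 0 saves 25 dollars but forfeits the deviator's share of the drop in the group guarantee fund: 0.65 × 25 = 16.25.
So the deviation gain is 25 − 16.25 = 8.75, and the fine must be at least 8.75 dollars to wipe it out.

8.75 dollars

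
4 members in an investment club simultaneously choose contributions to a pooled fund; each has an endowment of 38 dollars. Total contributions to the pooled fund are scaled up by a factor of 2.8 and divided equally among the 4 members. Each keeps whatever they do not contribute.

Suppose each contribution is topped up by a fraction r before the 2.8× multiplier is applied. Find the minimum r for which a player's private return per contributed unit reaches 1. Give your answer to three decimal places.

With matching at rate r, one contributed unit becomes (1 + r) in the pooled fund and returns 2.8 × (1 + r) / 4 to the contributor.
Setting this equal to 1: 1 + r = 4/2.8 = 1.4286.
So the minimum matching rate is r = 1.4286 − 1 = 0.429.

0.429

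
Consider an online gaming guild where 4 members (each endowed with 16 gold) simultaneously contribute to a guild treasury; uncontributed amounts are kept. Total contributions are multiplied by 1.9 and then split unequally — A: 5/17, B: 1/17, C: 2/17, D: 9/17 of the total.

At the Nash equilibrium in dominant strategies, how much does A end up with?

24.94 gold

Player j's private return per contributed unit is 1.9 × (j's share). Contributing is weakly dominant for j when that share is at least 1/1.9 = 0.5263, and contributing 0 is dominant otherwise.
D alone (share 9/17) is above the threshold, contributing 16; the remaining 3 contribute 0. Total contributed: 16.
A keeps 16 and receives 1.9 × 16 × 5/17 = 8.94 from the guild treasury, for a payoff of 24.94.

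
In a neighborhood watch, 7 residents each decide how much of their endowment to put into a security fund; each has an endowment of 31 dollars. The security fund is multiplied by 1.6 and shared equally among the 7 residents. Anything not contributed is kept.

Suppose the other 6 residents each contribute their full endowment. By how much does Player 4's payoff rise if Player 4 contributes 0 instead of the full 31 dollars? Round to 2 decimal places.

Switching from a contribution of 31 to 0 lets Player 4 keep an extra 31 dollars, but lowers the security fund by 31, which costs Player 4 their own share of that drop: 1.6/7 × 31 = 7.09.
Net gain = 31 − 7.09 = 23.91. The private return per contributed unit (0.2286) is below 1, so free-riding is indeed the best response regardless of what the others do.

23.91 dollars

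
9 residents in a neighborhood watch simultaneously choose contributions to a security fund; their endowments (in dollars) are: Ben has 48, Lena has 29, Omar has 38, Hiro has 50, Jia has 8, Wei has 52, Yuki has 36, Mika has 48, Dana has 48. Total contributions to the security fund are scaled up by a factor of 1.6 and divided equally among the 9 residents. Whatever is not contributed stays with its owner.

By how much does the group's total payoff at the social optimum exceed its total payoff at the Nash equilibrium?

The private return per contributed unit is 1.6/9 = 0.1778 < 1 for every player regardless of endowment, so the Nash equilibrium is zero contribution and the group total is Σ E_j = 48 + 29 + 38 + 50 + 8 + 52 + 36 + 48 + 48 = 357.
Each contributed unit returns 1.600 to the group, so the social optimum is full contribution by everyone: group total = 1.600 × 357 = 571.20.
Efficiency loss = (1.600 − 1) × 357 = 214.20.

214.20 dollars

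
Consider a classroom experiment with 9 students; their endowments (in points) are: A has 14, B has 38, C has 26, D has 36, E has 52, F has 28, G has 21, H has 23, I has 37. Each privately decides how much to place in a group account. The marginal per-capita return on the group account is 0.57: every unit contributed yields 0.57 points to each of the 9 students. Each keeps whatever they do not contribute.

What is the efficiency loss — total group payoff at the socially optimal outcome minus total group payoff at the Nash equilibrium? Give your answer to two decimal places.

1135.75 points

The private return per contributed unit is 0.57 < 1 for everyone, so the Nash equilibrium is zero contribution and the group total is Σ E_j = 14 + 38 + 26 + 36 + 52 + 28 + 21 + 23 + 37 = 275.
Each contributed unit returns 5.130 to the group, so the social optimum is full contribution by everyone: group total = 5.130 × 275 = 1410.75.
Efficiency loss = (5.130 − 1) × 275 = 1135.75.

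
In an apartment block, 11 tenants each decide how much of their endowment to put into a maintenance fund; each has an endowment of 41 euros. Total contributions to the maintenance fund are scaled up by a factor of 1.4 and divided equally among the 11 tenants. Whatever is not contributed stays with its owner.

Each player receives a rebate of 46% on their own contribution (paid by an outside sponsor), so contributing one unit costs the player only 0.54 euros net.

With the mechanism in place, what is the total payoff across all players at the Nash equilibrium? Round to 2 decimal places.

Even with the mechanism, each unit contributed returns only (1.4/11) / 0.54 = 0.2357 per unit of net cost, so contributing nothing is still dominant.
Everyone keeps their endowment and the group total is 11 × 41 = 451.

451.00 euros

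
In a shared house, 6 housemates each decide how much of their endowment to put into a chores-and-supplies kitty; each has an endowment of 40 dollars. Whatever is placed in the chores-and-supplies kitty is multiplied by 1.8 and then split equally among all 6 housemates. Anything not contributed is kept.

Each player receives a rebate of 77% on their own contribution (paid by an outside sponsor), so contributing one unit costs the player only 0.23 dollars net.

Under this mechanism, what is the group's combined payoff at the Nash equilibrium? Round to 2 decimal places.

616.80 dollars

The effective private return per unit is now (1.8/6) / 0.23 = 1.3043 > 1, so every player's dominant strategy flips to full contribution.
At the Nash equilibrium everyone contributes 40. Group total payoff = 6 × (40 × 0.77 + 1.8 × 40) = 616.80.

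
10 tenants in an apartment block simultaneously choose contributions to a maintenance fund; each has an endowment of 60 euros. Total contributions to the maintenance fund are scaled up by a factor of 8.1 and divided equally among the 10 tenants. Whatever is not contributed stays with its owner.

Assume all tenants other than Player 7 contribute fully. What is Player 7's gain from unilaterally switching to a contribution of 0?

Switching from a contribution of 60 to 0 lets Player 7 keep an extra 60 euros, but lowers the maintenance fund by 60, which costs Player 7 their own share of that drop: 8.1/10 × 60 = 48.60.
Net gain = 60 − 48.60 = 11.40. The private return per contributed unit (0.8100) is below 1, so free-riding is indeed the best response regardless of what the others do.

11.40 euros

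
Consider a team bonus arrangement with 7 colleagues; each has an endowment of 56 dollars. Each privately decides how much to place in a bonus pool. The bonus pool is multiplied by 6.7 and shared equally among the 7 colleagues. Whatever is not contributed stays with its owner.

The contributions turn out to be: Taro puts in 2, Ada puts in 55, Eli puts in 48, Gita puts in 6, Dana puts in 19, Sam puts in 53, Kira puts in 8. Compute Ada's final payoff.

183.81 dollars

Total contributed: 2 + 55 + 48 + 6 + 19 + 53 + 8 = 191.
Each receives 6.7 × 191 / 7 = 182.81 from the bonus pool.
Ada keeps 56 − 55 = 1, so Ada's payoff is 1 + 182.81 = 183.81.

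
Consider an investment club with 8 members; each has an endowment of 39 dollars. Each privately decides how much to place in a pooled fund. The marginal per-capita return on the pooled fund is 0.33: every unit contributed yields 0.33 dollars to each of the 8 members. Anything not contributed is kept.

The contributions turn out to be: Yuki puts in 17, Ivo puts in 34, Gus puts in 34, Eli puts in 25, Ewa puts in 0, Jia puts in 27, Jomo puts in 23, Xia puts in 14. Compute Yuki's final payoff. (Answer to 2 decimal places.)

Total contributed: 17 + 34 + 34 + 25 + 0 + 27 + 23 + 14 = 174.
Each receives 0.33 × 174 = 57.42 from the pooled fund.
Yuki keeps 39 − 17 = 22, so Yuki's payoff is 22 + 57.42 = 79.42.

79.42 dollars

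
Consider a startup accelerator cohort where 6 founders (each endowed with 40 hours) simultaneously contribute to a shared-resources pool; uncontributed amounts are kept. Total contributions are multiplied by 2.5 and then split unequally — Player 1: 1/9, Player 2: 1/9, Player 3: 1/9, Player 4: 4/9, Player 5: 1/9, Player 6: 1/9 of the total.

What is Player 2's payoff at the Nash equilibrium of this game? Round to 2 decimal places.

51.11 hours

Player j's private return per contributed unit is 2.5 × (j's share). Contributing is weakly dominant for j when that share is at least 1/2.5 = 0.4000, and contributing 0 is dominant otherwise.
Only Player 4 (4/9) clears that bar, contributing 40; the remaining 5 contribute 0. Total contributed: 40.
Player 2 keeps 40 and receives 2.5 × 40 × 1/9 = 11.11 from the shared-resources pool, for a payoff of 51.11.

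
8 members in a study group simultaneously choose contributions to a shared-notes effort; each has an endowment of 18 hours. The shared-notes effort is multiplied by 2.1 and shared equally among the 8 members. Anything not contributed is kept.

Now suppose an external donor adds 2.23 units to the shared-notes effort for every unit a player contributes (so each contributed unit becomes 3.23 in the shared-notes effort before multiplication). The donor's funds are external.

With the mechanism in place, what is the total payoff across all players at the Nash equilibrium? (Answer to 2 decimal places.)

The effective private return is 2.1 × 3.23 / 8 = 0.8479, which is still under 1, so the mechanism doesn't change anyone's dominant strategy: zero contribution.
Everyone keeps their endowment and the group total is 8 × 18 = 144.

144.00 hours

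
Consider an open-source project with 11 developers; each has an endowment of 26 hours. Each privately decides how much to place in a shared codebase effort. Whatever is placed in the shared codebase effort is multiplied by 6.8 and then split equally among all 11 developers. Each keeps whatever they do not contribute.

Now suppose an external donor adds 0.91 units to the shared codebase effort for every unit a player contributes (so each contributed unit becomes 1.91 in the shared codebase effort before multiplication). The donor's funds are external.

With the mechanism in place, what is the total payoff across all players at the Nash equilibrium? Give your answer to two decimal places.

3714.57 hours

The effective private return per unit is now 6.8 × 1.91 / 11 = 1.1807 > 1, so every player's dominant strategy flips to full contribution.
So the Nash equilibrium is full contribution by all 11; the group earns 6.8 × 1.91 × 286 = 3714.57.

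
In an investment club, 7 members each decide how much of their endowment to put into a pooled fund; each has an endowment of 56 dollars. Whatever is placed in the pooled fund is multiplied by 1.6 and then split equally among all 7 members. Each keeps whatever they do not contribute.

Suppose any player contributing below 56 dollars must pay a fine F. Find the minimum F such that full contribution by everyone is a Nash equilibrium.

43.20 dollars

Given the others contribute fully, the best deviation is to contribute 0 (any partial contribution still incurs the fine and gives up units whose private return 0.2286 is below 1).
Deviating from 56 to 0 saves 56 dollars but forfeits the deviator's share of the drop in the pooled fund: 1.6/7 × 56 = 12.80.
So the deviation gain is 56 − 12.80 = 43.20, and the fine must be at least 43.20 dollars to wipe it out.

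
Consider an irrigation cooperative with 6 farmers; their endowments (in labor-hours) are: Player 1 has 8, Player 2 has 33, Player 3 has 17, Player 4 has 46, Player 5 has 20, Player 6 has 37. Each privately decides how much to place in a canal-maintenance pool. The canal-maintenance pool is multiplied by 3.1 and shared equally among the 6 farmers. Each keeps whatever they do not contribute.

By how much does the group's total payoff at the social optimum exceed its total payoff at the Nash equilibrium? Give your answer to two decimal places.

The private return per contributed unit is 3.1/6 = 0.5167 < 1 for every player regardless of endowment, so the Nash equilibrium is zero contribution and the group total is Σ E_j = 8 + 33 + 17 + 46 + 20 + 37 = 161.
Each contributed unit returns 3.100 to the group, so the social optimum is full contribution by everyone: group total = 3.100 × 161 = 499.10.
Efficiency loss = (3.100 − 1) × 161 = 338.10.

338.10 labor-hours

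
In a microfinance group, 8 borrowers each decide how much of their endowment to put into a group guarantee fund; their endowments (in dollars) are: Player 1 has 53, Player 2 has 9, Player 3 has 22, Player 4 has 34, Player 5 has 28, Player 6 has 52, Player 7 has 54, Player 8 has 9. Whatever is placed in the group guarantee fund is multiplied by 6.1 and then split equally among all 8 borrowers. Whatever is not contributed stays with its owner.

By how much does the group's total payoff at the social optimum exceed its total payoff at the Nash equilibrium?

1331.10 dollars

The private return per contributed unit is 6.1/8 = 0.7625 < 1 for every player regardless of endowment, so the Nash equilibrium is zero contribution and the group total is Σ E_j = 53 + 9 + 22 + 34 + 28 + 52 + 54 + 9 = 261.
Each contributed unit returns 6.100 to the group, so the social optimum is full contribution by everyone: group total = 6.100 × 261 = 1592.10.
Efficiency loss = (6.100 − 1) × 261 = 1331.10.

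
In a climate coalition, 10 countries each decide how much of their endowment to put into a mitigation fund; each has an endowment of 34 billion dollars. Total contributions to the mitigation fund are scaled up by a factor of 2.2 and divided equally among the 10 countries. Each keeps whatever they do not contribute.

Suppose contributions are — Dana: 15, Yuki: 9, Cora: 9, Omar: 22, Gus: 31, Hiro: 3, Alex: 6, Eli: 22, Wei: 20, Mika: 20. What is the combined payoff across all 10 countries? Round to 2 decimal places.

528.40 billion dollars

Total contributed: 15 + 9 + 9 + 22 + 31 + 3 + 6 + 22 + 20 + 20 = 157; total kept: 10 × 34 − 157 = 183.
The mitigation fund pays out 2.2 × 157 = 345.40 in aggregate.
Group total = 183 + 345.40 = 528.40.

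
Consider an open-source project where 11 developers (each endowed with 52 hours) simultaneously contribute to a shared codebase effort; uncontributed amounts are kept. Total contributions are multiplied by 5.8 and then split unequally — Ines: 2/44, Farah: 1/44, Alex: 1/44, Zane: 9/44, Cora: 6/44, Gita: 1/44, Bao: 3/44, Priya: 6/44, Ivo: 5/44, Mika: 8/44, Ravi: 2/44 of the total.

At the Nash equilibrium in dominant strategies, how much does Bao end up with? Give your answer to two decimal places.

A player with share s gets back 5.8·s per unit contributed, so full contribution is dominant for anyone with s > 1/5.8 = 0.1724 and zero contribution is dominant for anyone below.
Zane and Mika are above the threshold, contributing 52 each; the remaining 9 contribute 0. Total contributed: 104.
Bao keeps 52 and receives 5.8 × 104 × 3/44 = 41.13 from the shared codebase effort, for a payoff of 93.13.

93.13 hours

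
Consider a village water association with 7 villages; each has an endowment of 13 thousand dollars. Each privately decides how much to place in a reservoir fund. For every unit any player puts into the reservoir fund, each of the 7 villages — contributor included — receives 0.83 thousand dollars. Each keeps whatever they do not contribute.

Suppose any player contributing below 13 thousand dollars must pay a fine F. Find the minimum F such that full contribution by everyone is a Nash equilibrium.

2.21 thousand dollars

Given the others contribute fully, the best deviation is to contribute 0 (any partial contribution still incurs the fine and gives up units whose private return 0.83 is below 1).
Deviating from 13 to 0 saves 13 thousand dollars but forfeits the deviator's share of the drop in the reservoir fund: 0.83 × 13 = 10.79.
So the deviation gain is 13 − 10.79 = 2.21, and the fine must be at least 2.21 thousand dollars to wipe it out.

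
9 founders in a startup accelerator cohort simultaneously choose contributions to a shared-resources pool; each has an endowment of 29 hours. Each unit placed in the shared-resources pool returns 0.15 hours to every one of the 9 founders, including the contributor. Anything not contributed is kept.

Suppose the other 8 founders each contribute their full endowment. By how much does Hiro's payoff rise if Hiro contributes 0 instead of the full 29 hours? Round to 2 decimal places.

24.65 hours

Switching from a contribution of 29 to 0 lets Hiro keep an extra 29 hours, but lowers the shared-resources pool by 29, which costs Hiro their own share of that drop: 0.15 × 29 = 4.35.
Net gain = 29 − 4.35 = 24.65. The private return per contributed unit (0.15) is below 1, so free-riding is indeed the best response regardless of what the others do.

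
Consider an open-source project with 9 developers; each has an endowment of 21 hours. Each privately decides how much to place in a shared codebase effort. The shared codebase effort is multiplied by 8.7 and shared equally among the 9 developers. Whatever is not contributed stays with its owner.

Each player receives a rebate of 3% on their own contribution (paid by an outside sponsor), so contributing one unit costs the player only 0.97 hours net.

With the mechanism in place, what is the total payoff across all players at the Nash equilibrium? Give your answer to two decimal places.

189.00 hours

With the mechanism, a contributed unit returns (8.7/9) / 0.97 = 0.9966 per unit of net cost — still below 1 — so contributing 0 remains dominant for every player.
Everyone keeps their endowment and the group total is 9 × 21 = 189.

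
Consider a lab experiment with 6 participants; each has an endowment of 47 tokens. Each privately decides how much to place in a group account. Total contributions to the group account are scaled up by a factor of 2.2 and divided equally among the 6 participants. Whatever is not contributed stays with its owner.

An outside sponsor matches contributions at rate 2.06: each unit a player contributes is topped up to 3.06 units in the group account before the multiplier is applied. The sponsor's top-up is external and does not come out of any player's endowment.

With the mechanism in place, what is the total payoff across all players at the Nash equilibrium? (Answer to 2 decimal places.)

1898.42 tokens

With the mechanism, a contributed unit returns 2.2 × 3.06 / 6 = 1.1220 per unit of net cost to the contributor — now above 1 — so contributing fully is weakly dominant for every player.
At the Nash equilibrium everyone contributes 47. Group total payoff = 2.2 × 3.06 × 282 = 1898.42.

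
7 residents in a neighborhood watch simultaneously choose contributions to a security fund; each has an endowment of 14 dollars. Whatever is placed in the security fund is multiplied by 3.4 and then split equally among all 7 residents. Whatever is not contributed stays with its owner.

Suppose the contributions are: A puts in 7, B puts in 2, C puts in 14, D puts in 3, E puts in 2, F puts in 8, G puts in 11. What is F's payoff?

28.83 dollars

Total contributed: 7 + 2 + 14 + 3 + 2 + 8 + 11 = 47.
Each receives 3.4 × 47 / 7 = 22.83 from the security fund.
F keeps 14 − 8 = 6, so F's payoff is 6 + 22.83 = 28.83.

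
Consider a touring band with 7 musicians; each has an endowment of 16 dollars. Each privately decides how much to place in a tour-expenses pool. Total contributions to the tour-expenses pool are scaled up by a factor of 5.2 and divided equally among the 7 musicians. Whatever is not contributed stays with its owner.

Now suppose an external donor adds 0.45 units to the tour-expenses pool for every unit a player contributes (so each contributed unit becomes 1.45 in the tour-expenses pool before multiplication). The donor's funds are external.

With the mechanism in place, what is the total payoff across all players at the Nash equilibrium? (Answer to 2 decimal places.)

844.48 dollars

With the mechanism, a contributed unit returns 5.2 × 1.45 / 7 = 1.0771 per unit of net cost to the contributor — now above 1 — so contributing fully is weakly dominant for every player.
At the Nash equilibrium everyone contributes 16. Group total payoff = 5.2 × 1.45 × 112 = 844.48.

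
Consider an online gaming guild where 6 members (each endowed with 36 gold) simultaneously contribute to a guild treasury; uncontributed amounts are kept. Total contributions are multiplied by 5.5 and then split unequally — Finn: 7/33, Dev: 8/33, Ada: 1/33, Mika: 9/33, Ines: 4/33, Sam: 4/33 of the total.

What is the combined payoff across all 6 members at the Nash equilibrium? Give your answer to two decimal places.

702.00 gold

Player j's private return per contributed unit is 5.5 × (j's share). Contributing is weakly dominant for j when that share is at least 1/5.5 = 0.1818, and contributing 0 is dominant otherwise.
Finn, Dev and Mika clear that bar, contributing 36 each; the remaining 3 contribute 0. Total contributed: 108.
The guild treasury pays out 5.5 × 108 = 594.00 in total (split across the unequal shares, but the aggregate is all that matters for the group sum).
The 3 free-riders keep 36 each, adding 108. Group total = 108 + 594.00 = 702.00.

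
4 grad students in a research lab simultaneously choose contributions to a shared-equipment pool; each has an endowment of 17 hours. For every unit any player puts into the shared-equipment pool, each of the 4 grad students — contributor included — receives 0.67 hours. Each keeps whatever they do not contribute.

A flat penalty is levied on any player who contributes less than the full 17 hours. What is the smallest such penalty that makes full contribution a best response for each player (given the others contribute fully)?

Given the others contribute fully, the best deviation is to contribute 0 (any partial contribution still incurs the fine and gives up units whose private return 0.67 is below 1).
Deviating from 17 to 0 saves 17 hours but forfeits the deviator's share of the drop in the shared-equipment pool: 0.67 × 17 = 11.39.
So the deviation gain is 17 − 11.39 = 5.61, and the fine must be at least 5.61 hours to wipe it out.

5.61 hours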